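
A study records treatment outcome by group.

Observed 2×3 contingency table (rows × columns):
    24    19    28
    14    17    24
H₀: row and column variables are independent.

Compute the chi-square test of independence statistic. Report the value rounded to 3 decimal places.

test statistic = 1.035

Row totals [71, 55], col totals [38, 36, 52], n=126
χ² = (24−21.41)²/21.41 + (19−20.29)²/20.29 + (28−29.30)²/29.30 + (14−16.59)²/16.59 + (17−15.71)²/15.71 + (24−22.70)²/22.70 = 1.0353
df = 2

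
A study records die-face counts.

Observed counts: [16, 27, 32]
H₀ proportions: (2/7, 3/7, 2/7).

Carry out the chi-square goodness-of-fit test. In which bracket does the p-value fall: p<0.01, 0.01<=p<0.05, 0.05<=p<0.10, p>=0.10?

n = 75; E_i = n·p_i = [21.43, 32.14, 21.43]
χ² = (16−21.43)²/21.43 + (27−32.14)²/32.14 + (32−21.43)²/21.43 = 7.4133
df = 2
p-value (upper-tail) = 0.02456
→ bracket: 0.01<=p<0.05

p-value bracket: 0.01<=p<0.05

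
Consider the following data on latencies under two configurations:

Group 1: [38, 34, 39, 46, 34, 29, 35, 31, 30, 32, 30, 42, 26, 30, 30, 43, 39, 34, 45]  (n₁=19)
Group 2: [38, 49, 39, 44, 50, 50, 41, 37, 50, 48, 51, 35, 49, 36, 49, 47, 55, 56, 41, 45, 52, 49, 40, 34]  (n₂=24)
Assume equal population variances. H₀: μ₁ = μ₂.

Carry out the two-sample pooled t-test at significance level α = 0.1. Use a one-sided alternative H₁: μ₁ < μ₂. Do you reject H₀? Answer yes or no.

x̄₁=35.105, s₁=5.868, n₁=19
x̄₂=45.208, s₂=6.481, n₂=24
s_p² = [18·5.868² + 23·6.481²]/41 = 38.6768
SE = √(s_p²·(1/19+1/24)) = 1.9098
t = (35.105−45.208)/1.9098 = -5.2903
df = 41
p-value (one-sided, H₁ less) = 0.00000
At α=0.1: p < α → reject H₀

reject H₀: yes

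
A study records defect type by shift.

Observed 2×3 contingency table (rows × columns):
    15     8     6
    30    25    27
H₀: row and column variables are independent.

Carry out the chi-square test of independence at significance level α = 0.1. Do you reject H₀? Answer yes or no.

Row totals [29, 82], col totals [45, 33, 33], n=111
χ² = (15−11.76)²/11.76 + (8−8.62)²/8.62 + (6−8.62)²/8.62 + (30−33.24)²/33.24 + (25−24.38)²/24.38 + (27−24.38)²/24.38 = 2.3509
df = 2
p-value (upper-tail) = 0.30869
At α=0.1: p ≥ α → fail to reject H₀

reject H₀: no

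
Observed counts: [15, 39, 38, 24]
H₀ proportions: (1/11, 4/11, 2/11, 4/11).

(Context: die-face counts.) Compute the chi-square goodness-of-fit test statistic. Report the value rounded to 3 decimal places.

n = 116; E_i = n·p_i = [10.55, 42.18, 21.09, 42.18]
χ² = (15−10.55)²/10.55 + (39−42.18)²/42.18 + (38−21.09)²/21.09 + (24−42.18)²/42.18 = 23.5151
df = 3

test statistic = 23.515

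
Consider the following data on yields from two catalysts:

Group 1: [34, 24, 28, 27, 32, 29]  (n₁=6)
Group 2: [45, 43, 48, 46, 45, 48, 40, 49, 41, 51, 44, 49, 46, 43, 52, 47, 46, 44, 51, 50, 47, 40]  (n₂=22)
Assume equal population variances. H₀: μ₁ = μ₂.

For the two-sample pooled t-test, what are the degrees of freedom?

degrees of freedom = 26

df = n₁ + n₂ − 2 = 6 + 22 − 2 = 26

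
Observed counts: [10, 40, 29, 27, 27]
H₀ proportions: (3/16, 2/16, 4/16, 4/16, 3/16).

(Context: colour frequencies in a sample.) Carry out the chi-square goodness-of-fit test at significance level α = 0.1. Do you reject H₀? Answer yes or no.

n = 133; E_i = n·p_i = [24.94, 16.62, 33.25, 33.25, 24.94]
χ² = (10−24.94)²/24.94 + (40−16.62)²/16.62 + (29−33.25)²/33.25 + (27−33.25)²/33.25 + (27−24.94)²/24.94 = 43.7018
df = 4
p-value (upper-tail) = 0.00000
At α=0.1: p < α → reject H₀

reject H₀: yes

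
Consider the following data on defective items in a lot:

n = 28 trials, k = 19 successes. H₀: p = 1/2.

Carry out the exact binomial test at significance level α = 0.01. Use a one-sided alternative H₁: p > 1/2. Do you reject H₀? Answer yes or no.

reject H₀: no

Exact binomial: n=28, k=19, p₀=1/2=0.5000
P(X≥19) from Σ C(n,i)·p₀^i·(1−p₀)^(n−i)
p-value (one-sided, H₁ greater) = 0.04358
At α=0.01: p ≥ α → fail to reject H₀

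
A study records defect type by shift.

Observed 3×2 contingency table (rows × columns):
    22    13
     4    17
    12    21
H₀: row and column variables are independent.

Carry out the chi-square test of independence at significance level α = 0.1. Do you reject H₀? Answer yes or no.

Row totals [35, 21, 33], col totals [38, 51], n=89
χ² = (22−14.94)²/14.94 + (13−20.06)²/20.06 + (4−8.97)²/8.97 + (17−12.03)²/12.03 + (12−14.09)²/14.09 + (21−18.91)²/18.91 = 11.1556
df = 2
p-value (upper-tail) = 0.00378
At α=0.1: p < α → reject H₀

reject H₀: yes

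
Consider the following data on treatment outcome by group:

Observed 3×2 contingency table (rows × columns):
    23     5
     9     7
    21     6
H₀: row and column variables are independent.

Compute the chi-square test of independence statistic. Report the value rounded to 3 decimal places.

Row totals [28, 16, 27], col totals [53, 18], n=71
χ² = (23−20.90)²/20.90 + (5−7.10)²/7.10 + (9−11.94)²/11.94 + (7−4.06)²/4.06 + (21−20.15)²/20.15 + (6−6.85)²/6.85 = 3.8326
df = 2

test statistic = 3.833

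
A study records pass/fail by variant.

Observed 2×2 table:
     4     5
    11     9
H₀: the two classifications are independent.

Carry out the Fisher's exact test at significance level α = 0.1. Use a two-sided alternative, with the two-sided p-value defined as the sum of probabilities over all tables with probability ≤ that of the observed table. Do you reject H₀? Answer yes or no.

Margins: r₁=9, r₂=20, c₁=15, c₂=14, n=29
p_obs = C(9,4)·C(20,11)/C(29,15); sum pmf over tables with pmf ≤ p_obs
p-value (two-sided) = 0.69985
At α=0.1: p ≥ α → fail to reject H₀

reject H₀: no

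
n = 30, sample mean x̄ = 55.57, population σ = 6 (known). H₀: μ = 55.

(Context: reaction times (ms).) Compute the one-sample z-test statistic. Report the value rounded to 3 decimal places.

SE = σ/√n = 6/√30 = 1.0954
z = (x̄−μ₀)/SE = (55.57−55)/1.0954 = 0.5203

test statistic = 0.520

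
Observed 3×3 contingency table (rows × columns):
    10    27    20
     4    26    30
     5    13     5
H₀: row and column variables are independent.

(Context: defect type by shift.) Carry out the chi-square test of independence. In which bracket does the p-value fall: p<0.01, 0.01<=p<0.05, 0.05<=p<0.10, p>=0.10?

Row totals [57, 60, 23], col totals [19, 66, 55], n=140
χ² = (10−7.74)²/7.74 + (27−26.87)²/26.87 + (20−22.39)²/22.39 + (4−8.14)²/8.14 + (26−28.29)²/28.29 + (30−23.57)²/23.57 + (5−3.12)²/3.12 + (13−10.84)²/10.84 + (5−9.04)²/9.04 = 8.3270
df = 4
p-value (upper-tail) = 0.08031
→ bracket: 0.05<=p<0.10

p-value bracket: 0.05<=p<0.10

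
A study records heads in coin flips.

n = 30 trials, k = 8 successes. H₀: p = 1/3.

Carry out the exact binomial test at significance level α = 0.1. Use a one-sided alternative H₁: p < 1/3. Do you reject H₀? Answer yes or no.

Exact binomial: n=30, k=8, p₀=1/3=0.3333
P(X≤8) from Σ C(n,i)·p₀^i·(1−p₀)^(n−i)
p-value (one-sided, H₁ less) = 0.28602
At α=0.1: p ≥ α → fail to reject H₀

reject H₀: no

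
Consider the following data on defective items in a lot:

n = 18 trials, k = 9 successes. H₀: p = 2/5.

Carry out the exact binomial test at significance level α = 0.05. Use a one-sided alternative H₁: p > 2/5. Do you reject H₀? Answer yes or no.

reject H₀: no

Exact binomial: n=18, k=9, p₀=2/5=0.4000
P(X≥9) from Σ C(n,i)·p₀^i·(1−p₀)^(n−i)
p-value (one-sided, H₁ greater) = 0.26316
At α=0.05: p ≥ α → fail to reject H₀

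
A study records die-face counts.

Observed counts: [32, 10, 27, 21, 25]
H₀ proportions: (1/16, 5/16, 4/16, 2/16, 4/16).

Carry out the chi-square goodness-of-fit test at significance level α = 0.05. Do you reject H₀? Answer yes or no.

reject H₀: yes

n = 115; E_i = n·p_i = [7.19, 35.94, 28.75, 14.38, 28.75]
χ² = (32−7.19)²/7.19 + (10−35.94)²/35.94 + (27−28.75)²/28.75 + (21−14.38)²/14.38 + (25−28.75)²/28.75 = 108.0261
df = 4
p-value (upper-tail) = 0.00000
At α=0.05: p < α → reject H₀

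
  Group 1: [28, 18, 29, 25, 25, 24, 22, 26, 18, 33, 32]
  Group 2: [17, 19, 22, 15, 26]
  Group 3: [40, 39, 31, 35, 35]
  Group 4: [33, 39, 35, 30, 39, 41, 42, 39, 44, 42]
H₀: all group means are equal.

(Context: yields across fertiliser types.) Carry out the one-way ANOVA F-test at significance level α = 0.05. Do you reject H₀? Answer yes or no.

Group means [25.45, 19.80, 36.00, 38.40], grand mean 30.419
SSB = Σnᵢ(x̄ᵢ−x̄)² = 1627.621; SSW = ΣΣ(x−x̄ᵢ)² = 547.927
MSB = 1627.621/3 = 542.5404; MSW = 547.927/27 = 20.2936
F = MSB/MSW = 26.7346
df = (3, 27)
p-value (upper-tail) = 0.00000
At α=0.05: p < α → reject H₀

reject H₀: yes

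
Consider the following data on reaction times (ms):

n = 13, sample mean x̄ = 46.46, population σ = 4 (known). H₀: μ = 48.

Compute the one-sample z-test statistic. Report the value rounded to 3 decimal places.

SE = σ/√n = 4/√13 = 1.1094
z = (x̄−μ₀)/SE = (46.46−48)/1.1094 = -1.3881

test statistic = -1.388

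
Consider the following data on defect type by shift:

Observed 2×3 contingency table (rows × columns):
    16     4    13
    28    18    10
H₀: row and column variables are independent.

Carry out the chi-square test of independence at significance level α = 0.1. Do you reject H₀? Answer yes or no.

reject H₀: yes

Row totals [33, 56], col totals [44, 22, 23], n=89
χ² = (16−16.31)²/16.31 + (4−8.16)²/8.16 + (13−8.53)²/8.53 + (28−27.69)²/27.69 + (18−13.84)²/13.84 + (10−14.47)²/14.47 = 7.1037
df = 2
p-value (upper-tail) = 0.02867
At α=0.1: p < α → reject H₀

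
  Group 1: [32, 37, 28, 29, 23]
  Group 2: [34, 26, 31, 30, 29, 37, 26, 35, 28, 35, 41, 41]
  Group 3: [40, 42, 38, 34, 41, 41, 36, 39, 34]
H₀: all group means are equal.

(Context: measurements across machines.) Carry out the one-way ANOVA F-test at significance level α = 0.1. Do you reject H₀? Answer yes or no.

reject H₀: yes

Group means [29.80, 32.75, 38.33], grand mean 34.115
SSB = Σnᵢ(x̄ᵢ−x̄)² = 275.604; SSW = ΣΣ(x−x̄ᵢ)² = 485.050
MSB = 275.604/2 = 137.8019; MSW = 485.050/23 = 21.0891
F = MSB/MSW = 6.5343
df = (2, 23)
p-value (upper-tail) = 0.00566
At α=0.1: p < α → reject H₀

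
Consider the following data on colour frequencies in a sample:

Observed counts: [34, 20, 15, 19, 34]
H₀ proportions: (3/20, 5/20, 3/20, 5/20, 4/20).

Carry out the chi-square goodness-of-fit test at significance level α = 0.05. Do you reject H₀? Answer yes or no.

reject H₀: yes

n = 122; E_i = n·p_i = [18.30, 30.50, 18.30, 30.50, 24.40]
χ² = (34−18.30)²/18.30 + (20−30.50)²/30.50 + (15−18.30)²/18.30 + (19−30.50)²/30.50 + (34−24.40)²/24.40 = 25.7923
df = 4
p-value (upper-tail) = 0.00003
At α=0.05: p < α → reject H₀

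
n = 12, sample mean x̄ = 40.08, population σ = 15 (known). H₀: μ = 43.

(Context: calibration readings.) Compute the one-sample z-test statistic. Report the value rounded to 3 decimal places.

SE = σ/√n = 15/√12 = 4.3301
z = (x̄−μ₀)/SE = (40.08−43)/4.3301 = -0.6743

test statistic = -0.674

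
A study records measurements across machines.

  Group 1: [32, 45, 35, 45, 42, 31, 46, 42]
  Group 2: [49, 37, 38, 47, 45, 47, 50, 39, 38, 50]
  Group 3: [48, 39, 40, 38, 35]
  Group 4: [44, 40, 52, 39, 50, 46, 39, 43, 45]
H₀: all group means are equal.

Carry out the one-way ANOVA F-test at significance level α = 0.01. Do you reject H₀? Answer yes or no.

Group means [39.75, 44.00, 40.00, 44.22], grand mean 42.375
SSB = Σnᵢ(x̄ᵢ−x̄)² = 140.444; SSW = ΣΣ(x−x̄ᵢ)² = 791.056
MSB = 140.444/3 = 46.8148; MSW = 791.056/28 = 28.2520
F = MSB/MSW = 1.6570
df = (3, 28)
p-value (upper-tail) = 0.19884
At α=0.01: p ≥ α → fail to reject H₀

reject H₀: no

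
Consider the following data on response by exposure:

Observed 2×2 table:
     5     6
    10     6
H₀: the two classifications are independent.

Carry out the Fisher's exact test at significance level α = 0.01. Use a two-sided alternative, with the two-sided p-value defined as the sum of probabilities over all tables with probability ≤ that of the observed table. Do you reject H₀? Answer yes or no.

Margins: r₁=11, r₂=16, c₁=15, c₂=12, n=27
p_obs = C(11,5)·C(16,10)/C(27,15); sum pmf over tables with pmf ≤ p_obs
p-value (two-sided) = 0.45165
At α=0.01: p ≥ α → fail to reject H₀

reject H₀: no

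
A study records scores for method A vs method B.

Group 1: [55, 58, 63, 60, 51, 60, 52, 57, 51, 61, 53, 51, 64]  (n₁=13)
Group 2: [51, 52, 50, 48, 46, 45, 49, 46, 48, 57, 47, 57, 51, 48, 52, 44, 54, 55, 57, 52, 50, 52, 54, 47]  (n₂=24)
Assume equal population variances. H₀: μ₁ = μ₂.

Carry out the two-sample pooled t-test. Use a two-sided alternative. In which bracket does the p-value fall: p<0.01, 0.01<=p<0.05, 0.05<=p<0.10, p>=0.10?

x̄₁=56.615, s₁=4.753, n₁=13
x̄₂=50.500, s₂=3.845, n₂=24
s_p² = [12·4.753² + 23·3.845²]/35 = 17.4593
SE = √(s_p²·(1/13+1/24)) = 1.4389
t = (56.615−50.500)/1.4389 = 4.2500
df = 35
p-value (two-sided) = 0.00015
→ bracket: p<0.01

p-value bracket: p<0.01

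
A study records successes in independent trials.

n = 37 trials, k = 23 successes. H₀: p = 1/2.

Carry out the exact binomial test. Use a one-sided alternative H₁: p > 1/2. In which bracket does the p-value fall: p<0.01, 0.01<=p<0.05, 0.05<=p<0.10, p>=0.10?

p-value bracket: 0.05<=p<0.10

Exact binomial: n=37, k=23, p₀=1/2=0.5000
P(X≥23) from Σ C(n,i)·p₀^i·(1−p₀)^(n−i)
p-value (one-sided, H₁ greater) = 0.09387
→ bracket: 0.05<=p<0.10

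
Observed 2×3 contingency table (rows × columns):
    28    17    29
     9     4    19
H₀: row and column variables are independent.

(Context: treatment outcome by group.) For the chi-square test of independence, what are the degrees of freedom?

df = (r−1)(c−1) = (2−1)·(3−1) = 2

degrees of freedom = 2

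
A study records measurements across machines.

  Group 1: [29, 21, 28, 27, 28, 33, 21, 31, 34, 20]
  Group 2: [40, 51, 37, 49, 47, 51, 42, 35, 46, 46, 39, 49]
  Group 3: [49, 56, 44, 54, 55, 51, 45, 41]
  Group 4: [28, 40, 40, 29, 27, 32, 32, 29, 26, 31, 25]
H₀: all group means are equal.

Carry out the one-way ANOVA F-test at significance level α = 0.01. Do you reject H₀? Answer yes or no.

Group means [27.20, 44.33, 49.38, 30.82], grand mean 37.512
SSB = Σnᵢ(x̄ᵢ−x̄)² = 3240.466; SSW = ΣΣ(x−x̄ᵢ)² = 1041.778
MSB = 3240.466/3 = 1080.1553; MSW = 1041.778/37 = 28.1562
F = MSB/MSW = 38.3630
df = (3, 37)
p-value (upper-tail) = 0.00000
At α=0.01: p < α → reject H₀

reject H₀: yes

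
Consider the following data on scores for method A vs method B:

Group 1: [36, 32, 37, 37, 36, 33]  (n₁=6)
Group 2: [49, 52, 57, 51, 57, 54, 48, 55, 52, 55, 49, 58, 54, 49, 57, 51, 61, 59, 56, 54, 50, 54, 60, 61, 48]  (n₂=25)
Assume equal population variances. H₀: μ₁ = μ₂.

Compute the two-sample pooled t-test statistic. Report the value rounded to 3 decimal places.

test statistic = -10.912

x̄₁=35.167, s₁=2.137, n₁=6
x̄₂=54.040, s₂=4.067, n₂=25
s_p² = [5·2.137² + 24·4.067²]/29 = 14.4756
SE = √(s_p²·(1/6+1/25)) = 1.7296
t = (35.167−54.040)/1.7296 = -10.9118
df = 29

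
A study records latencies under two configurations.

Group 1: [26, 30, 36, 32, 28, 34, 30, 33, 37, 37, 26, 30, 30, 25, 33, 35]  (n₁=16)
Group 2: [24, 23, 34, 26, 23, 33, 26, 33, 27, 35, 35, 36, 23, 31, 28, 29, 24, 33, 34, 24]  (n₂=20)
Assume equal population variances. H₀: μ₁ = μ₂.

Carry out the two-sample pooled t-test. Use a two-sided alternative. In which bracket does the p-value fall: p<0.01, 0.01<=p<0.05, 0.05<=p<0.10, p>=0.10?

x̄₁=31.375, s₁=3.897, n₁=16
x̄₂=29.050, s₂=4.751, n₂=20
s_p² = [15·3.897² + 19·4.751²]/34 = 19.3147
SE = √(s_p²·(1/16+1/20)) = 1.4741
t = (31.375−29.050)/1.4741 = 1.5773
df = 34
p-value (two-sided) = 0.12400
→ bracket: p>=0.10

p-value bracket: p>=0.10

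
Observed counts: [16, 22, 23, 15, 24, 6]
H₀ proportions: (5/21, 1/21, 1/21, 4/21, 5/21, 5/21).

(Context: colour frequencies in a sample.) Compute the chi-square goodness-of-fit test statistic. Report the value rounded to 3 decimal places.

n = 106; E_i = n·p_i = [25.24, 5.05, 5.05, 20.19, 25.24, 25.24]
χ² = (16−25.24)²/25.24 + (22−5.05)²/5.05 + (23−5.05)²/5.05 + (15−20.19)²/20.19 + (24−25.24)²/25.24 + (6−25.24)²/25.24 = 140.2250
df = 5

test statistic = 140.225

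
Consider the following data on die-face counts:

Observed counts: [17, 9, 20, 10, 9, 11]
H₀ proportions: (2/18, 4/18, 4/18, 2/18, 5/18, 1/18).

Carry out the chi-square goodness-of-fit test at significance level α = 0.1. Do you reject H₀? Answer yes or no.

n = 76; E_i = n·p_i = [8.44, 16.89, 16.89, 8.44, 21.11, 4.22]
χ² = (17−8.44)²/8.44 + (9−16.89)²/16.89 + (20−16.89)²/16.89 + (10−8.44)²/8.44 + (9−21.11)²/21.11 + (11−4.22)²/4.22 = 31.0408
df = 5
p-value (upper-tail) = 0.00001
At α=0.1: p < α → reject H₀

reject H₀: yes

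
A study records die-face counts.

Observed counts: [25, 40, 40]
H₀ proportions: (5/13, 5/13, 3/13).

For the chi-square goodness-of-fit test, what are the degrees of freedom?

degrees of freedom = 2

df = k − 1 = 3 − 1 = 2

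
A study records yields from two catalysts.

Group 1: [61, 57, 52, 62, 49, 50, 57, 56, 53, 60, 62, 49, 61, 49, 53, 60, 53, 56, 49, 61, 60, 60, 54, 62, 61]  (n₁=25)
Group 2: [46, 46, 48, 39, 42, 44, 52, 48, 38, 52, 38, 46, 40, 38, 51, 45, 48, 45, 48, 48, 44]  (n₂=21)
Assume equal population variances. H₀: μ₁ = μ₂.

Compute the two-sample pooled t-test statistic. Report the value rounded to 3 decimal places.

test statistic = 8.158

x̄₁=56.280, s₁=4.792, n₁=25
x̄₂=45.048, s₂=4.477, n₂=21
s_p² = [24·4.792² + 20·4.477²]/44 = 21.6362
SE = √(s_p²·(1/25+1/21)) = 1.3769
t = (56.280−45.048)/1.3769 = 8.1580
df = 44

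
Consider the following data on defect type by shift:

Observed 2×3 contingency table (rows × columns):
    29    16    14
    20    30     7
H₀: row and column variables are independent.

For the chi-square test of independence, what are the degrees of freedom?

degrees of freedom = 2

df = (r−1)(c−1) = (2−1)·(3−1) = 2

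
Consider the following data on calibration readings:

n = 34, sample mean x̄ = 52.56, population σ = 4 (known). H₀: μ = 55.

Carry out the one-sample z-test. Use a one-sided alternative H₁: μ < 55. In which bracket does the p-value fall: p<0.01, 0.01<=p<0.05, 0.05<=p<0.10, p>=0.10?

p-value bracket: p<0.01

SE = σ/√n = 4/√34 = 0.6860
z = (x̄−μ₀)/SE = (52.56−55)/0.6860 = -3.5569
p-value (one-sided, H₁ less) = 0.00019
→ bracket: p<0.01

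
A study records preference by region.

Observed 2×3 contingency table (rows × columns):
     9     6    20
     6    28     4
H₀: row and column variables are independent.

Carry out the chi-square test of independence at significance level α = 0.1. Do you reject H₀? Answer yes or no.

reject H₀: yes

Row totals [35, 38], col totals [15, 34, 24], n=73
χ² = (9−7.19)²/7.19 + (6−16.30)²/16.30 + (20−11.51)²/11.51 + (6−7.81)²/7.81 + (28−17.70)²/17.70 + (4−12.49)²/12.49 = 25.4216
df = 2
p-value (upper-tail) = 0.00000
At α=0.1: p < α → reject H₀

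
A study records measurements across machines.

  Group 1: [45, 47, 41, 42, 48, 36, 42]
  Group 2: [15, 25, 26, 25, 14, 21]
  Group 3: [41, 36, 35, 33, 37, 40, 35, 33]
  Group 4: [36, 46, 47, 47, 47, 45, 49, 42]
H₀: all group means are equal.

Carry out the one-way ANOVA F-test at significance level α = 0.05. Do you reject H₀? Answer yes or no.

Group means [43.00, 21.00, 36.25, 44.88], grand mean 37.103
SSB = Σnᵢ(x̄ᵢ−x̄)² = 2288.315; SSW = ΣΣ(x−x̄ᵢ)² = 422.375
MSB = 2288.315/3 = 762.7716; MSW = 422.375/25 = 16.8950
F = MSB/MSW = 45.1478
df = (3, 25)
p-value (upper-tail) = 0.00000
At α=0.05: p < α → reject H₀

reject H₀: yes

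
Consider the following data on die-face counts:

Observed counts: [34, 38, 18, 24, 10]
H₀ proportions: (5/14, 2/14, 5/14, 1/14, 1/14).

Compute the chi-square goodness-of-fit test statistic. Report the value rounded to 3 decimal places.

test statistic = 67.258

n = 124; E_i = n·p_i = [44.29, 17.71, 44.29, 8.86, 8.86]
χ² = (34−44.29)²/44.29 + (38−17.71)²/17.71 + (18−44.29)²/44.29 + (24−8.86)²/8.86 + (10−8.86)²/8.86 = 67.2581
df = 4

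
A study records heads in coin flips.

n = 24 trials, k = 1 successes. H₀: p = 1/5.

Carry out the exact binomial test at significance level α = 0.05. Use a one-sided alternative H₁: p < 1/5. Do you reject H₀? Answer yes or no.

Exact binomial: n=24, k=1, p₀=1/5=0.2000
P(X≤1) from Σ C(n,i)·p₀^i·(1−p₀)^(n−i)
p-value (one-sided, H₁ less) = 0.03306
At α=0.05: p < α → reject H₀

reject H₀: yes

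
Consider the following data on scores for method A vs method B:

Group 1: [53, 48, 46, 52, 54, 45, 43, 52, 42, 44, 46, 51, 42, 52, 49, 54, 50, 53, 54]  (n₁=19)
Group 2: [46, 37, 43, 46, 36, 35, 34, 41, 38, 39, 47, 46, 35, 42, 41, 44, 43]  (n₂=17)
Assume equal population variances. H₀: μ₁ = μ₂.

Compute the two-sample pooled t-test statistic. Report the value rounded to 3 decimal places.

test statistic = 5.667

x̄₁=48.947, s₁=4.301, n₁=19
x̄₂=40.765, s₂=4.352, n₂=17
s_p² = [18·4.301² + 16·4.352²]/34 = 18.7061
SE = √(s_p²·(1/19+1/17)) = 1.4439
t = (48.947−40.765)/1.4439 = 5.6670
df = 34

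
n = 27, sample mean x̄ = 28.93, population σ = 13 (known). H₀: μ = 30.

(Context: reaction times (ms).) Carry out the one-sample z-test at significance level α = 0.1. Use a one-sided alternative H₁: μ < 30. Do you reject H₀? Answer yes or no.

SE = σ/√n = 13/√27 = 2.5019
z = (x̄−μ₀)/SE = (28.93−30)/2.5019 = -0.4277
p-value (one-sided, H₁ less) = 0.33444
At α=0.1: p ≥ α → fail to reject H₀

reject H₀: no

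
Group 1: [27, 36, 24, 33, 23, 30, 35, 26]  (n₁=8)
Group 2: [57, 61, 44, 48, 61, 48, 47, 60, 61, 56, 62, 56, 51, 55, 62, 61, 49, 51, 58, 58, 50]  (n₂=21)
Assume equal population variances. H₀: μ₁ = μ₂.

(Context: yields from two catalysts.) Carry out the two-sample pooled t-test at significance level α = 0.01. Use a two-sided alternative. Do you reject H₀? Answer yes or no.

x̄₁=29.250, s₁=5.007, n₁=8
x̄₂=55.048, s₂=5.775, n₂=21
s_p² = [7·5.007² + 20·5.775²]/27 = 31.2019
SE = √(s_p²·(1/8+1/21)) = 2.3208
t = (29.250−55.048)/2.3208 = -11.1159
df = 27
p-value (two-sided) = 0.00000
At α=0.01: p < α → reject H₀

reject H₀: yes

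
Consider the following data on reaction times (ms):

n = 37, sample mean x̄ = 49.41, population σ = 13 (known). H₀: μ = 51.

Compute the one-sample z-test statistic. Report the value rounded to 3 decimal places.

test statistic = -0.744

SE = σ/√n = 13/√37 = 2.1372
z = (x̄−μ₀)/SE = (49.41−51)/2.1372 = -0.7440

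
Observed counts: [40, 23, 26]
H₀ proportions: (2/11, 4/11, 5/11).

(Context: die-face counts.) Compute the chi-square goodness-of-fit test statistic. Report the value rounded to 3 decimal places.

test statistic = 42.932

n = 89; E_i = n·p_i = [16.18, 32.36, 40.45]
χ² = (40−16.18)²/16.18 + (23−32.36)²/32.36 + (26−40.45)²/40.45 = 42.9320
df = 2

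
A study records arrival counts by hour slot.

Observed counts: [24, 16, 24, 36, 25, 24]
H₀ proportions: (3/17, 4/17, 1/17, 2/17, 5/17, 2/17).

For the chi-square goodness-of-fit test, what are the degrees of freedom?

degrees of freedom = 5

df = k − 1 = 6 − 1 = 5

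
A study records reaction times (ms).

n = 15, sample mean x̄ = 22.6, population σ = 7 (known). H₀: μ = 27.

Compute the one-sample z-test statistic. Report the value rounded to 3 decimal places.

test statistic = -2.434

SE = σ/√n = 7/√15 = 1.8074
z = (x̄−μ₀)/SE = (22.6−27)/1.8074 = -2.4344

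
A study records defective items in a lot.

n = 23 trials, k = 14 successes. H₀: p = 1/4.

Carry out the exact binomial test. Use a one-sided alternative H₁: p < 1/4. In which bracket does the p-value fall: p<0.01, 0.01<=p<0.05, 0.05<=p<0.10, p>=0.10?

Exact binomial: n=23, k=14, p₀=1/4=0.2500
P(X≤14) from Σ C(n,i)·p₀^i·(1−p₀)^(n−i)
p-value (one-sided, H₁ less) = 0.99995
→ bracket: p>=0.10

p-value bracket: p>=0.10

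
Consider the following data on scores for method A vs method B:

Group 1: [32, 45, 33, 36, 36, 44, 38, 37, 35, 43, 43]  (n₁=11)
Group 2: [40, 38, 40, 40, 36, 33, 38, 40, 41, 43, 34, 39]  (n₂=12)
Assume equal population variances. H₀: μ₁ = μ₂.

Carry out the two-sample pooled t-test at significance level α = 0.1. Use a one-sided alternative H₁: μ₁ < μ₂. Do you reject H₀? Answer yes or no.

reject H₀: no

x̄₁=38.364, s₁=4.610, n₁=11
x̄₂=38.500, s₂=2.908, n₂=12
s_p² = [10·4.610² + 11·2.908²]/21 = 14.5498
SE = √(s_p²·(1/11+1/12)) = 1.5922
t = (38.364−38.500)/1.5922 = -0.0856
df = 21
p-value (one-sided, H₁ less) = 0.46628
At α=0.1: p ≥ α → fail to reject H₀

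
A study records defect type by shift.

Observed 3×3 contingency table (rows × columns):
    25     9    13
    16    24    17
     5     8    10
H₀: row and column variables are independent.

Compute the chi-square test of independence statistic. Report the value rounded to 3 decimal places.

Row totals [47, 57, 23], col totals [46, 41, 40], n=127
χ² = (25−17.02)²/17.02 + (9−15.17)²/15.17 + (13−14.80)²/14.80 + (16−20.65)²/20.65 + (24−18.40)²/18.40 + (17−17.95)²/17.95 + (5−8.33)²/8.33 + (8−7.43)²/7.43 + (10−7.24)²/7.24 = 11.6923
df = 4

test statistic = 11.692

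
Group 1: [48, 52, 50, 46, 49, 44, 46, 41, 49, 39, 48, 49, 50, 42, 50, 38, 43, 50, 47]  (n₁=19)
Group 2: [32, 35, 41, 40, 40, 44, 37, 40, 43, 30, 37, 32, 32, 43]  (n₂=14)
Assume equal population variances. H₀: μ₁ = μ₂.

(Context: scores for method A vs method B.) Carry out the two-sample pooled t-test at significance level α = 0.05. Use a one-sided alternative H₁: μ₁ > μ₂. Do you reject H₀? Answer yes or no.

reject H₀: yes

x̄₁=46.368, s₁=4.085, n₁=19
x̄₂=37.571, s₂=4.702, n₂=14
s_p² = [18·4.085² + 13·4.702²]/31 = 18.9629
SE = √(s_p²·(1/19+1/14)) = 1.5338
t = (46.368−37.571)/1.5338 = 5.7354
df = 31
p-value (one-sided, H₁ greater) = 0.00000
At α=0.05: p < α → reject H₀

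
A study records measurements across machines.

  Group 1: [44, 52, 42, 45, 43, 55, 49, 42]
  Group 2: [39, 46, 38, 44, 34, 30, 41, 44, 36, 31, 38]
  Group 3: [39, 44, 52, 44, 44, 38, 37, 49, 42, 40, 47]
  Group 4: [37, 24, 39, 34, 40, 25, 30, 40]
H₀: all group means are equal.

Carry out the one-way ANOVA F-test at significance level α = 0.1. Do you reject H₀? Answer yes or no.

reject H₀: yes

Group means [46.50, 38.27, 43.27, 33.62], grand mean 40.474
SSB = Σnᵢ(x̄ᵢ−x̄)² = 805.235; SSW = ΣΣ(x−x̄ᵢ)² = 972.239
MSB = 805.235/3 = 268.4117; MSW = 972.239/34 = 28.5953
F = MSB/MSW = 9.3866
df = (3, 34)
p-value (upper-tail) = 0.00012
At α=0.1: p < α → reject H₀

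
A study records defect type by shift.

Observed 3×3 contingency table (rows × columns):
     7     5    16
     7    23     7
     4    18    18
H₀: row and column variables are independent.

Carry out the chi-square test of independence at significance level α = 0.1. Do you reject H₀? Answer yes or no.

reject H₀: yes

Row totals [28, 37, 40], col totals [18, 46, 41], n=105
χ² = (7−4.80)²/4.80 + (5−12.27)²/12.27 + (16−10.93)²/10.93 + (7−6.34)²/6.34 + (23−16.21)²/16.21 + (7−14.45)²/14.45 + (4−6.86)²/6.86 + (18−17.52)²/17.52 + (18−15.62)²/15.62 = 15.9793
df = 4
p-value (upper-tail) = 0.00305
At α=0.1: p < α → reject H₀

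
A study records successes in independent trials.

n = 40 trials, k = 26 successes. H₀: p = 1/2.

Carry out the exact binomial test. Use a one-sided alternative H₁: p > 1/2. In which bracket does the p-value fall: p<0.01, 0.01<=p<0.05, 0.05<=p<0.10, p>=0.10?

p-value bracket: 0.01<=p<0.05

Exact binomial: n=40, k=26, p₀=1/2=0.5000
P(X≥26) from Σ C(n,i)·p₀^i·(1−p₀)^(n−i)
p-value (one-sided, H₁ greater) = 0.04035
→ bracket: 0.01<=p<0.05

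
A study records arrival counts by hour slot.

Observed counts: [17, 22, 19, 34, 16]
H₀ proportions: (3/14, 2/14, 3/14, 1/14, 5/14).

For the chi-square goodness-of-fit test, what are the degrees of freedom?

df = k − 1 = 5 − 1 = 4

degrees of freedom = 4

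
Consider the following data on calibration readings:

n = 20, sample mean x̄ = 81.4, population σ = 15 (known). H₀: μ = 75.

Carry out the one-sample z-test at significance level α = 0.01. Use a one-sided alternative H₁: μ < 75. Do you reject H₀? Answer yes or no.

SE = σ/√n = 15/√20 = 3.3541
z = (x̄−μ₀)/SE = (81.4−75)/3.3541 = 1.9081
p-value (one-sided, H₁ less) = 0.97181
At α=0.01: p ≥ α → fail to reject H₀

reject H₀: no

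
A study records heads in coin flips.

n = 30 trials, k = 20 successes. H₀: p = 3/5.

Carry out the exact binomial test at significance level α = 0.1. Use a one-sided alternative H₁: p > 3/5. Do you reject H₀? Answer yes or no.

reject H₀: no

Exact binomial: n=30, k=20, p₀=3/5=0.6000
P(X≥20) from Σ C(n,i)·p₀^i·(1−p₀)^(n−i)
p-value (one-sided, H₁ greater) = 0.29147
At α=0.1: p ≥ α → fail to reject H₀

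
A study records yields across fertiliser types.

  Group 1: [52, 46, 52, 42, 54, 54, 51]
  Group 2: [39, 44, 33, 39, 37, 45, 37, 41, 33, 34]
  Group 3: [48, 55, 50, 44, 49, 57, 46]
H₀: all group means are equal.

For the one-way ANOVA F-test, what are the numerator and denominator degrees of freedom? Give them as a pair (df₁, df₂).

degrees of freedom = [2, 21]

k = 3 groups, N = 24 total
df = (k−1, N−k) = (3−1, 24−3) = (2, 21)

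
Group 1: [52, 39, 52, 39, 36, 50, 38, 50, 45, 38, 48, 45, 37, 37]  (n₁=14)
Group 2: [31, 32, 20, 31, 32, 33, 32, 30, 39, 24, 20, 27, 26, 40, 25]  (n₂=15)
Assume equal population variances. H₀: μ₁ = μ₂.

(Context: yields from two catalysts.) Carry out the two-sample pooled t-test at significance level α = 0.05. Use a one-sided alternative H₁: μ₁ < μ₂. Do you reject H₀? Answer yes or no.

reject H₀: no

x̄₁=43.286, s₁=6.170, n₁=14
x̄₂=29.467, s₂=5.890, n₂=15
s_p² = [13·6.170² + 14·5.890²]/27 = 36.3182
SE = √(s_p²·(1/14+1/15)) = 2.2395
t = (43.286−29.467)/2.2395 = 6.1706
df = 27
p-value (one-sided, H₁ less) = 1.00000
At α=0.05: p ≥ α → fail to reject H₀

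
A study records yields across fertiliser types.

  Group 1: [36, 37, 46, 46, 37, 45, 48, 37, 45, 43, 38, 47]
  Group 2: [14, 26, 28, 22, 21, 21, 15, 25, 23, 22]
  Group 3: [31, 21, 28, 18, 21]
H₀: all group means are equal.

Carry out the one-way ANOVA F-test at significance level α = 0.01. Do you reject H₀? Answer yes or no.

reject H₀: yes

Group means [42.08, 21.70, 23.80], grand mean 31.148
SSB = Σnᵢ(x̄ᵢ−x̄)² = 2597.591; SSW = ΣΣ(x−x̄ᵢ)² = 533.817
MSB = 2597.591/2 = 1298.7954; MSW = 533.817/24 = 22.2424
F = MSB/MSW = 58.3929
df = (2, 24)
p-value (upper-tail) = 0.00000
At α=0.01: p < α → reject H₀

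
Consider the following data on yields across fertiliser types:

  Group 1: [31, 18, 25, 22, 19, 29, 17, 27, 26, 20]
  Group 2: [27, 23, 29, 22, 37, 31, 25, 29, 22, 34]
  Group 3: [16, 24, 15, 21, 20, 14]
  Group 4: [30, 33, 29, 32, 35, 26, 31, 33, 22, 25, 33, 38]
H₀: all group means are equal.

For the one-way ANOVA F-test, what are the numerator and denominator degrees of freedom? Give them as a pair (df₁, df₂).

degrees of freedom = [3, 34]

k = 4 groups, N = 38 total
df = (k−1, N−k) = (4−1, 38−4) = (3, 34)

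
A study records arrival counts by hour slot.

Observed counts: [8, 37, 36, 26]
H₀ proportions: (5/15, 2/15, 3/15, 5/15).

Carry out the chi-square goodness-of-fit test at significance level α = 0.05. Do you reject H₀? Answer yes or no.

reject H₀: yes

n = 107; E_i = n·p_i = [35.67, 14.27, 21.40, 35.67]
χ² = (8−35.67)²/35.67 + (37−14.27)²/14.27 + (36−21.40)²/21.40 + (26−35.67)²/35.67 = 70.2664
df = 3
p-value (upper-tail) = 0.00000
At α=0.05: p < α → reject H₀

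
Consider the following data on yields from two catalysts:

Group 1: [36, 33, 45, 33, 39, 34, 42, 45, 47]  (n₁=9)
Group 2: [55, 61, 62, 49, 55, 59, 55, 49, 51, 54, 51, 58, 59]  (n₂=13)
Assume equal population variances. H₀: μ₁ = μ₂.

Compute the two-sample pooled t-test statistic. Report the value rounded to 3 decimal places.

x̄₁=39.333, s₁=5.590, n₁=9
x̄₂=55.231, s₂=4.381, n₂=13
s_p² = [8·5.590² + 12·4.381²]/20 = 24.0154
SE = √(s_p²·(1/9+1/13)) = 2.1250
t = (39.333−55.231)/2.1250 = -7.4811
df = 20

test statistic = -7.481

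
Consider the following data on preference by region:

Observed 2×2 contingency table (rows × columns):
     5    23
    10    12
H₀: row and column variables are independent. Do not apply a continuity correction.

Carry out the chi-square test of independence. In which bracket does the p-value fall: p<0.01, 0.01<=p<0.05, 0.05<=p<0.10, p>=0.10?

p-value bracket: 0.01<=p<0.05

Row totals [28, 22], col totals [15, 35], n=50
χ² = (5−8.40)²/8.40 + (23−19.60)²/19.60 + (10−6.60)²/6.60 + (12−15.40)²/15.40 = 4.4682
df = 1
p-value (upper-tail) = 0.03453
→ bracket: 0.01<=p<0.05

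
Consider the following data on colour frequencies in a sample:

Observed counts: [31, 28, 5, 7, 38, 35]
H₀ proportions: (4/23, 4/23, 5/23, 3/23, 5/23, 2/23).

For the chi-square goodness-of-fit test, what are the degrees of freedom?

degrees of freedom = 5

df = k − 1 = 6 − 1 = 5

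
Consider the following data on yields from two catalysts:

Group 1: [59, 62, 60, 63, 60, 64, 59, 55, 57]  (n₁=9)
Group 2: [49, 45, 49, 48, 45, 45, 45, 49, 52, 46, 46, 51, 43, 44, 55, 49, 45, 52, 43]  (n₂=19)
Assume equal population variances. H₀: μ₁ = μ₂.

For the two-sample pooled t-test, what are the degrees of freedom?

degrees of freedom = 26

df = n₁ + n₂ − 2 = 9 + 19 − 2 = 26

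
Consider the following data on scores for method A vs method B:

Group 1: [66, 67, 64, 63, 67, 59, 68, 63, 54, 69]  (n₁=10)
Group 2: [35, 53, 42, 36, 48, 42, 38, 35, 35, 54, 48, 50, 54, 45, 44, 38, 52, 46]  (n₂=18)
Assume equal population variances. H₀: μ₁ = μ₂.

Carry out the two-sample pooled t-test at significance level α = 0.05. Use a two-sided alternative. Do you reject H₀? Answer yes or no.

x̄₁=64.000, s₁=4.595, n₁=10
x̄₂=44.167, s₂=6.879, n₂=18
s_p² = [9·4.595² + 17·6.879²]/26 = 38.2500
SE = √(s_p²·(1/10+1/18)) = 2.4393
t = (64.000−44.167)/2.4393 = 8.1309
df = 26
p-value (two-sided) = 0.00000
At α=0.05: p < α → reject H₀

reject H₀: yes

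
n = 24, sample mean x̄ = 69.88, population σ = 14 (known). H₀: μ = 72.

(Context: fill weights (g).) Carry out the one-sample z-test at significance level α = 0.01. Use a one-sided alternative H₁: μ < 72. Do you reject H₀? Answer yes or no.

reject H₀: no

SE = σ/√n = 14/√24 = 2.8577
z = (x̄−μ₀)/SE = (69.88−72)/2.8577 = -0.7418
p-value (one-sided, H₁ less) = 0.22909
At α=0.01: p ≥ α → fail to reject H₀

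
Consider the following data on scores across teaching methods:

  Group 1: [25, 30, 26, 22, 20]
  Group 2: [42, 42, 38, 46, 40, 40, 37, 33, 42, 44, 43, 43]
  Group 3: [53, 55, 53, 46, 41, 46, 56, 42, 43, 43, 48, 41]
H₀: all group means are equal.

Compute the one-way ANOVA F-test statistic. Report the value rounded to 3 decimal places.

test statistic = 43.350

Group means [24.60, 40.83, 47.25], grand mean 40.690
SSB = Σnᵢ(x̄ᵢ−x̄)² = 1811.090; SSW = ΣΣ(x−x̄ᵢ)² = 543.117
MSB = 1811.090/2 = 905.5451; MSW = 543.117/26 = 20.8891
F = MSB/MSW = 43.3501
df = (2, 26)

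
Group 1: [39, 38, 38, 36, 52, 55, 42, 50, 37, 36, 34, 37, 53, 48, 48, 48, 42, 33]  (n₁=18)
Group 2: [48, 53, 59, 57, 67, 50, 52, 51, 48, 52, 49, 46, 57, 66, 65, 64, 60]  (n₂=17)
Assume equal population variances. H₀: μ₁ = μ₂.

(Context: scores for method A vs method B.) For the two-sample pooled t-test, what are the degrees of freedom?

degrees of freedom = 33

df = n₁ + n₂ − 2 = 18 + 17 − 2 = 33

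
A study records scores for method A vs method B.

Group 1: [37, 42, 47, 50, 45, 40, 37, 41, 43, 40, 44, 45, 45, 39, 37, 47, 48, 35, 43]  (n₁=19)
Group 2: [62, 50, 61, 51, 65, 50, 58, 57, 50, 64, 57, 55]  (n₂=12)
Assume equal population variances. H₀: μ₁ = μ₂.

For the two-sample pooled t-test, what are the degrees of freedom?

degrees of freedom = 29

df = n₁ + n₂ − 2 = 19 + 12 − 2 = 29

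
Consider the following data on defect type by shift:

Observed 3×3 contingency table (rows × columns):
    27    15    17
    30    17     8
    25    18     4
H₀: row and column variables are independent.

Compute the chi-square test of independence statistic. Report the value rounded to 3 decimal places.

Row totals [59, 55, 47], col totals [82, 50, 29], n=161
χ² = (27−30.05)²/30.05 + (15−18.32)²/18.32 + (17−10.63)²/10.63 + (30−28.01)²/28.01 + (17−17.08)²/17.08 + (8−9.91)²/9.91 + (25−23.94)²/23.94 + (18−14.60)²/14.60 + (4−8.47)²/8.47 = 8.4386
df = 4

test statistic = 8.439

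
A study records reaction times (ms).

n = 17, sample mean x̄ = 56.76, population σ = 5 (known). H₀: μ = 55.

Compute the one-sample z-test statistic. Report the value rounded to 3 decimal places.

SE = σ/√n = 5/√17 = 1.2127
z = (x̄−μ₀)/SE = (56.76−55)/1.2127 = 1.4513

test statistic = 1.451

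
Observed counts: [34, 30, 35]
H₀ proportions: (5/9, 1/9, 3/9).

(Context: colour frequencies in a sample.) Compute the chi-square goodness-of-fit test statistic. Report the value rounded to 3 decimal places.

n = 99; E_i = n·p_i = [55.00, 11.00, 33.00]
χ² = (34−55.00)²/55.00 + (30−11.00)²/11.00 + (35−33.00)²/33.00 = 40.9576
df = 2

test statistic = 40.958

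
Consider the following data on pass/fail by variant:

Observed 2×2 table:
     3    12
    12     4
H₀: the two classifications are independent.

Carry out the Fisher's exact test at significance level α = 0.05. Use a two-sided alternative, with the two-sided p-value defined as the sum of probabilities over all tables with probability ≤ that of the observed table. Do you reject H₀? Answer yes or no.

Margins: r₁=15, r₂=16, c₁=15, c₂=16, n=31
p_obs = C(15,3)·C(16,12)/C(31,15); sum pmf over tables with pmf ≤ p_obs
p-value (two-sided) = 0.00385
At α=0.05: p < α → reject H₀

reject H₀: yes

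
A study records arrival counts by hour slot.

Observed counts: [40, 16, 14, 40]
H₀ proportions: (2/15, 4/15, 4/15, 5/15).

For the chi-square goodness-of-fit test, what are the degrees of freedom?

degrees of freedom = 3

df = k − 1 = 4 − 1 = 3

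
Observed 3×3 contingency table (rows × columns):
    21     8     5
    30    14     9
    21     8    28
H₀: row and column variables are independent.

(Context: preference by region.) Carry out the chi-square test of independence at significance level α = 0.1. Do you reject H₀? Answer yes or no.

Row totals [34, 53, 57], col totals [72, 30, 42], n=144
χ² = (21−17.00)²/17.00 + (8−7.08)²/7.08 + (5−9.92)²/9.92 + (30−26.50)²/26.50 + (14−11.04)²/11.04 + (9−15.46)²/15.46 + (21−28.50)²/28.50 + (8−11.88)²/11.88 + (28−16.62)²/16.62 = 18.4716
df = 4
p-value (upper-tail) = 0.00100
At α=0.1: p < α → reject H₀

reject H₀: yes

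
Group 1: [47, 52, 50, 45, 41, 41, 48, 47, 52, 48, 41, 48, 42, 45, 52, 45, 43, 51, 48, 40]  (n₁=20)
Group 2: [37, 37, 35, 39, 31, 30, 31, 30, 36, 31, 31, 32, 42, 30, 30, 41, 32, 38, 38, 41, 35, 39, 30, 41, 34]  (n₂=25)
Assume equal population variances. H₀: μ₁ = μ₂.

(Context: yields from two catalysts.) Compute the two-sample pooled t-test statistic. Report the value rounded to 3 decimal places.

x̄₁=46.300, s₁=4.001, n₁=20
x̄₂=34.840, s₂=4.200, n₂=25
s_p² = [19·4.001² + 24·4.200²]/43 = 16.9200
SE = √(s_p²·(1/20+1/25)) = 1.2340
t = (46.300−34.840)/1.2340 = 9.2867
df = 43

test statistic = 9.287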